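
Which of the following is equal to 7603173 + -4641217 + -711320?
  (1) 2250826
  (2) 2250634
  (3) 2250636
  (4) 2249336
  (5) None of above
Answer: 3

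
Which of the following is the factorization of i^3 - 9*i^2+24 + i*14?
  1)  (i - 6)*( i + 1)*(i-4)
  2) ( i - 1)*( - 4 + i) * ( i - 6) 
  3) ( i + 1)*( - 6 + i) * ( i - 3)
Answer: 1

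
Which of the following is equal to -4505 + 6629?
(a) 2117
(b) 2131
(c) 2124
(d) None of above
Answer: c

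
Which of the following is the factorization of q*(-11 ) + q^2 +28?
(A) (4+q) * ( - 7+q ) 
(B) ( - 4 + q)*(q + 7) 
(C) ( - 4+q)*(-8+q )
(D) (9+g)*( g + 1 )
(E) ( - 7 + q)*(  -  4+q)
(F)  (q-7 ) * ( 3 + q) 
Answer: E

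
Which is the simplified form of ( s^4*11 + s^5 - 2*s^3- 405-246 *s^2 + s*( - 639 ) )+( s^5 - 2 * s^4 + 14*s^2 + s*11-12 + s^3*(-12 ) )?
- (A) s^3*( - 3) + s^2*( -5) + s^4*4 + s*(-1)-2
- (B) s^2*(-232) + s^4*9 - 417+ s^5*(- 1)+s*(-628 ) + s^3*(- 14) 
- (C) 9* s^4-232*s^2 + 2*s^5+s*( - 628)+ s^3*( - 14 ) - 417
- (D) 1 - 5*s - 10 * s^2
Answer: C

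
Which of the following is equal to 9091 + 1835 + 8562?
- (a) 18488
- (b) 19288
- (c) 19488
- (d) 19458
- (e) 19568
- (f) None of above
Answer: c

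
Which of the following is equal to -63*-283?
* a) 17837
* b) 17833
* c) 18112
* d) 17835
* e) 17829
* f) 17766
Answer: e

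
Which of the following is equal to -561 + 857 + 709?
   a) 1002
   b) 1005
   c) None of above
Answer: b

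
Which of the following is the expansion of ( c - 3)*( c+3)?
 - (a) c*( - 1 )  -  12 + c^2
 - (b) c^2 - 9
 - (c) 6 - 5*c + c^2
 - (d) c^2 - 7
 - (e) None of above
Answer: b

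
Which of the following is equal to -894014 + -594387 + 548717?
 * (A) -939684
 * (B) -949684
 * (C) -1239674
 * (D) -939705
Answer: A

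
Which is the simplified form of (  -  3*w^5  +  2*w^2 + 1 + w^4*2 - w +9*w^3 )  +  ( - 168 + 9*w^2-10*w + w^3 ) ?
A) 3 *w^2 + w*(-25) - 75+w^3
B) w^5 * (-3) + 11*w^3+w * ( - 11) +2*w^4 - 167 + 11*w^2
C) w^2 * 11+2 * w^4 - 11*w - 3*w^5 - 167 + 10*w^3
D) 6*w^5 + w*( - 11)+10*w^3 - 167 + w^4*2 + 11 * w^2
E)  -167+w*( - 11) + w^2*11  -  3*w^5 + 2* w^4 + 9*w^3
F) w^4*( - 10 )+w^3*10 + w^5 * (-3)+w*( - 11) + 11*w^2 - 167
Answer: C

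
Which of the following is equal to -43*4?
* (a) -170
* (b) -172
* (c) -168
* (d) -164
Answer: b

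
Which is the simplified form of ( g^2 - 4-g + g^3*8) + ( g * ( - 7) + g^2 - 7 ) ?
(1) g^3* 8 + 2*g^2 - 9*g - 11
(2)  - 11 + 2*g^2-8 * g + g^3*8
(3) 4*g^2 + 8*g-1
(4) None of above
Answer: 2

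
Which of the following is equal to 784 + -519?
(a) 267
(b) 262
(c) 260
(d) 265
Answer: d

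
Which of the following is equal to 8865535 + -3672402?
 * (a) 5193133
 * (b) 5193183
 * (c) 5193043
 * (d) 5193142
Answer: a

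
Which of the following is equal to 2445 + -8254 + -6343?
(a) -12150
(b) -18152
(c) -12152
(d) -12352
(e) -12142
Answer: c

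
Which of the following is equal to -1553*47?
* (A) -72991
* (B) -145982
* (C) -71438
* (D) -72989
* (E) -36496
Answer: A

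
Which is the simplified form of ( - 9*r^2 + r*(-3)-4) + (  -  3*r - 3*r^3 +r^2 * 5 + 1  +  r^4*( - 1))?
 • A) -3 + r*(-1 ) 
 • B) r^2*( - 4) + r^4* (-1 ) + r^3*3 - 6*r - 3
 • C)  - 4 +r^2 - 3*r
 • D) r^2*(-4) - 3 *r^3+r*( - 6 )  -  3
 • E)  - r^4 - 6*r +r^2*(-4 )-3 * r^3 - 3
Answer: E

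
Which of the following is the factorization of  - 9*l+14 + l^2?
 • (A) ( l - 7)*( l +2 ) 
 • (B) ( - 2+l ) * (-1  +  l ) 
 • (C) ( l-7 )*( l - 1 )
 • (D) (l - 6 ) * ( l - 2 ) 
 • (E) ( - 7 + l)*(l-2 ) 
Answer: E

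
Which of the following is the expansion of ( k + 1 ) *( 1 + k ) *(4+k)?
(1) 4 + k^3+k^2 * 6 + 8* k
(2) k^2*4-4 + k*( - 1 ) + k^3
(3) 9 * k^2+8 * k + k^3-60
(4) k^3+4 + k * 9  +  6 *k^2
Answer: 4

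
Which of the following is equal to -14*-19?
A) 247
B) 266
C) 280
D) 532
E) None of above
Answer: B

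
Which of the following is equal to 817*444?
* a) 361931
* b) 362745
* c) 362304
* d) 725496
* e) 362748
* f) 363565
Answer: e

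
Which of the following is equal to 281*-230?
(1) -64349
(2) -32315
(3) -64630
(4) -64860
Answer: 3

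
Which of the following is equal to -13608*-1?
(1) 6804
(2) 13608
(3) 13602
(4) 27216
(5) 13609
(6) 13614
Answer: 2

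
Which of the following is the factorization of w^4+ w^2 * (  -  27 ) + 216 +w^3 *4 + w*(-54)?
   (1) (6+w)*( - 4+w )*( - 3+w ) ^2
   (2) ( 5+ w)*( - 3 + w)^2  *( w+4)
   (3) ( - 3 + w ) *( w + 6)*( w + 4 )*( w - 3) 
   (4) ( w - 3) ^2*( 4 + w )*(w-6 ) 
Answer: 3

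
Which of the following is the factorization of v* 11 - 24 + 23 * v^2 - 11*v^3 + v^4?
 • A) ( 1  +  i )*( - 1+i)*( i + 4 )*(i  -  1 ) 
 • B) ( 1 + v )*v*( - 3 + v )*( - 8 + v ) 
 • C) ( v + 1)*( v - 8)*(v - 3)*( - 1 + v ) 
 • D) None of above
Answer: C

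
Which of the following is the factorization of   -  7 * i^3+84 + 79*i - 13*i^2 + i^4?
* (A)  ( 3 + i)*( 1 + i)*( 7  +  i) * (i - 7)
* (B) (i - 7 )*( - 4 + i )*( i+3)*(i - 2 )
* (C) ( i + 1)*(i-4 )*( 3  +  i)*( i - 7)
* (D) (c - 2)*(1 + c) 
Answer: C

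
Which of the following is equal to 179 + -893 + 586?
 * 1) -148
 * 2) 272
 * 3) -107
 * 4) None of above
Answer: 4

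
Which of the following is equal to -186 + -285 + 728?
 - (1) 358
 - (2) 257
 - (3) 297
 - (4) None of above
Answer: 2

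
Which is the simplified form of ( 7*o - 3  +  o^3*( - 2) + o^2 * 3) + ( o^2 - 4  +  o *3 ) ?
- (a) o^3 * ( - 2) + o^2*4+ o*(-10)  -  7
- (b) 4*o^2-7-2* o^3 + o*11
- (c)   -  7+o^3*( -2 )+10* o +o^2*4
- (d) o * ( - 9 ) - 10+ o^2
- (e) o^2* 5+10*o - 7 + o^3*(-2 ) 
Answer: c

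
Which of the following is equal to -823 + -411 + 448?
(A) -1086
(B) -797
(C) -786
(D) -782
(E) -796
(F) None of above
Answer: C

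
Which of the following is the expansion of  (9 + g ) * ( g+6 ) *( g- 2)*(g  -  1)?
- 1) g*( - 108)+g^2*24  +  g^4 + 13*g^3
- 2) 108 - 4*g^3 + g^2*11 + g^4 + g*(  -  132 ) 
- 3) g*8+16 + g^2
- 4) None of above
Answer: 4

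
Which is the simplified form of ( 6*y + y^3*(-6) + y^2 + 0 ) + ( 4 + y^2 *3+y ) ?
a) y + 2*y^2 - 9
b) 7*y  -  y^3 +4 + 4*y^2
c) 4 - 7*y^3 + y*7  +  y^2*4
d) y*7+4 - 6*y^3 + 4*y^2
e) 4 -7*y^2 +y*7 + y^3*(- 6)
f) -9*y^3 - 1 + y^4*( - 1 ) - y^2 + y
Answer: d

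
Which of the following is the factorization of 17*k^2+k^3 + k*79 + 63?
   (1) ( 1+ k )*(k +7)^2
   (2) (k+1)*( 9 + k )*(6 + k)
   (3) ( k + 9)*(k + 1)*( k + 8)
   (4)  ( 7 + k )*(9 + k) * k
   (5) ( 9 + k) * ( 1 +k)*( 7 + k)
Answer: 5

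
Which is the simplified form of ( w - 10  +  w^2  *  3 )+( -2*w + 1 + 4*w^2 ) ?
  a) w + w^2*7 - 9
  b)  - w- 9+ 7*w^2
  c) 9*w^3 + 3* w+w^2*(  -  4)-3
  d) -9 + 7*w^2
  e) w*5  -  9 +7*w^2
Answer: b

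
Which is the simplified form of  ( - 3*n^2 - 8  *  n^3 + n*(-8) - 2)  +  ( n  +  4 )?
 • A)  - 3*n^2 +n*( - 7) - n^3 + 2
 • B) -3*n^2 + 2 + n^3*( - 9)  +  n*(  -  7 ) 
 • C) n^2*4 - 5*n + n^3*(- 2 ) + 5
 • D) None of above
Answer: D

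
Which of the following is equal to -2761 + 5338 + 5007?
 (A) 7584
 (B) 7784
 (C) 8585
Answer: A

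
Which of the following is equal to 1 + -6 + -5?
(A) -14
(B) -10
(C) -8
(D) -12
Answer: B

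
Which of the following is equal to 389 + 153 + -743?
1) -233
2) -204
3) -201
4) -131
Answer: 3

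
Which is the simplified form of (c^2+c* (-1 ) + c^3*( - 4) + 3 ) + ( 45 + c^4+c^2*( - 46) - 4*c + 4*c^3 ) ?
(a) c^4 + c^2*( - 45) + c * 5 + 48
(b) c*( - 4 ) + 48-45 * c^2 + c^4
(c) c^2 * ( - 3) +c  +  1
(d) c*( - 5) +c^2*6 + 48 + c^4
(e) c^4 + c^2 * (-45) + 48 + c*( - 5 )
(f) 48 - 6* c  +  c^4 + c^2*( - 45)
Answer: e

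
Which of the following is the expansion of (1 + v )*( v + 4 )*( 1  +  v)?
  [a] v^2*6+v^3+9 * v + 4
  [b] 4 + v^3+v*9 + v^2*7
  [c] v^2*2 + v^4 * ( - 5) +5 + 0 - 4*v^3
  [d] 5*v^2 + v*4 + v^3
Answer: a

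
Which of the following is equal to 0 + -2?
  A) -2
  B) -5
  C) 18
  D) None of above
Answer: A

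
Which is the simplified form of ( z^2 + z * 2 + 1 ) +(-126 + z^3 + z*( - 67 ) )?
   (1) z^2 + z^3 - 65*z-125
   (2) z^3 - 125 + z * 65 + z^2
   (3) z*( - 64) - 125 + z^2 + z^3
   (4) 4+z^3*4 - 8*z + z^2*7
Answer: 1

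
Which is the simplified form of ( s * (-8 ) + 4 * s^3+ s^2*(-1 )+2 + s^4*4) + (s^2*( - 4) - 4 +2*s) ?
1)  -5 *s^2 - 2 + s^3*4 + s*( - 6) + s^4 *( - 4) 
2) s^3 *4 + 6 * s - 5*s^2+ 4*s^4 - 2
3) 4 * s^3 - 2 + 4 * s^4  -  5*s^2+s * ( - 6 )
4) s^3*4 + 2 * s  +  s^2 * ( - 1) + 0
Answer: 3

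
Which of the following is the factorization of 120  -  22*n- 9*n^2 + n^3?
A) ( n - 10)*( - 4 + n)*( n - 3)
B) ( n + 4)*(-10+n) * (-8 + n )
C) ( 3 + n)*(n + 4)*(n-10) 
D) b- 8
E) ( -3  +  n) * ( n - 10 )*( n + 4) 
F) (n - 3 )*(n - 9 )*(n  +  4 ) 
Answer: E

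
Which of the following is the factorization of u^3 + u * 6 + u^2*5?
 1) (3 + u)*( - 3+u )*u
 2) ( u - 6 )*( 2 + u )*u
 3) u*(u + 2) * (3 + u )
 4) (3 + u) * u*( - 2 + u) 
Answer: 3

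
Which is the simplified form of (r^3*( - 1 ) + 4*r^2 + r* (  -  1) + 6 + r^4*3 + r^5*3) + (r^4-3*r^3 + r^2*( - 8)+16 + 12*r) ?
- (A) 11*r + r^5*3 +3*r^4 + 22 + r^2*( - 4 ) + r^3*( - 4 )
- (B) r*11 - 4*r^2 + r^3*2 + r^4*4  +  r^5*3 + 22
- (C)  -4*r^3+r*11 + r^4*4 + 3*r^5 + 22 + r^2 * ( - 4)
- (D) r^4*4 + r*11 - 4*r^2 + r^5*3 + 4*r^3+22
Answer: C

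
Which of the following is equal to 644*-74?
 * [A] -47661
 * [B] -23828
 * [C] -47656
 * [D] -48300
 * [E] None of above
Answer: C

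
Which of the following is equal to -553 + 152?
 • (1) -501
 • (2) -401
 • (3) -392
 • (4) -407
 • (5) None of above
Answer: 2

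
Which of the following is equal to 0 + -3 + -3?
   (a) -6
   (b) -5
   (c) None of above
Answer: a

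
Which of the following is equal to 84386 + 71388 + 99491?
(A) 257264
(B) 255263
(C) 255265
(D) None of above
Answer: C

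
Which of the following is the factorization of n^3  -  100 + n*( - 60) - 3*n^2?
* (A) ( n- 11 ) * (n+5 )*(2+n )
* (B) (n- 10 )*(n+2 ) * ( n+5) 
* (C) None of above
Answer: B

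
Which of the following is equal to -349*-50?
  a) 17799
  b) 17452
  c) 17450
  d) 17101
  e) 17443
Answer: c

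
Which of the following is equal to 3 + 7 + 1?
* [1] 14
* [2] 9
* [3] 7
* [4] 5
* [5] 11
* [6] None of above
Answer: 5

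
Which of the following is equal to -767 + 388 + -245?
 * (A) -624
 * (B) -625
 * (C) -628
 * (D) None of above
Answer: A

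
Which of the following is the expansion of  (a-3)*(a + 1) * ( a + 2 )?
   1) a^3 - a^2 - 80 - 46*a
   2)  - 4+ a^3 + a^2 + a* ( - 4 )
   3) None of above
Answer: 3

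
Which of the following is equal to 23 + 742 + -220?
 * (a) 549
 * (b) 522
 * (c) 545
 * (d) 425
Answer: c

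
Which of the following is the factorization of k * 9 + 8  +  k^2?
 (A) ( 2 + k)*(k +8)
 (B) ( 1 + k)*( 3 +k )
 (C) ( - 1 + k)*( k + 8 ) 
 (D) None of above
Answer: D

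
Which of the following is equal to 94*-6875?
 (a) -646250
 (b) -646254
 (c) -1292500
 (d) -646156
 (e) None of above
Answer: a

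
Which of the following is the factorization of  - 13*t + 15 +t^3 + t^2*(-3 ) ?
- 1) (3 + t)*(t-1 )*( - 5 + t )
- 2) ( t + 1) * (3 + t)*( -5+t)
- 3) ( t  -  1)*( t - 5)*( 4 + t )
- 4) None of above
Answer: 1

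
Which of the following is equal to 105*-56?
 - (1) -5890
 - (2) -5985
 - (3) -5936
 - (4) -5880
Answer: 4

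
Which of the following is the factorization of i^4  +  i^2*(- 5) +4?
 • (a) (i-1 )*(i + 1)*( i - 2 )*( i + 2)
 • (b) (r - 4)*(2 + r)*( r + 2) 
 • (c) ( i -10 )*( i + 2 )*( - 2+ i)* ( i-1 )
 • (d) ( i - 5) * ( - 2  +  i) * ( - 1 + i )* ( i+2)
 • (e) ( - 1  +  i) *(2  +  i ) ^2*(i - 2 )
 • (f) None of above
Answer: a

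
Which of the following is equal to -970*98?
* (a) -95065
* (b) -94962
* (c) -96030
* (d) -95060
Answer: d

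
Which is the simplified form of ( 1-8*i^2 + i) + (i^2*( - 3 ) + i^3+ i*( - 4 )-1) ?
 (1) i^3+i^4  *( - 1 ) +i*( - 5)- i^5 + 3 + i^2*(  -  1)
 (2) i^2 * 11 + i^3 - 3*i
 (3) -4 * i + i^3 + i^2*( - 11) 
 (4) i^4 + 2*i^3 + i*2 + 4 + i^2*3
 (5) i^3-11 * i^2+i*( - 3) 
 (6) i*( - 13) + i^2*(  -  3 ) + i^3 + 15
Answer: 5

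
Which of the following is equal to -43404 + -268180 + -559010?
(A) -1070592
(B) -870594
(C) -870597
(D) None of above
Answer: B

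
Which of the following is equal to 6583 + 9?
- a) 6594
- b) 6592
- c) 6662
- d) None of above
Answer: b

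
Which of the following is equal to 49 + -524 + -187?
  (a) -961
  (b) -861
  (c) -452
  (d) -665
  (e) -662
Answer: e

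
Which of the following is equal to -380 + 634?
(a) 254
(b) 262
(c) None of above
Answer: a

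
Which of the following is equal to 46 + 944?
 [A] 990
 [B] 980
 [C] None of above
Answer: A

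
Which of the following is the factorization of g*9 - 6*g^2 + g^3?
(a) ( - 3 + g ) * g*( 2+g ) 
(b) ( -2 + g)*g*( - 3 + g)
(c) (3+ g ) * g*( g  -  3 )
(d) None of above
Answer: d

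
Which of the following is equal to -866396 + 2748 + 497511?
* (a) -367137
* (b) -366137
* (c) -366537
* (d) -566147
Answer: b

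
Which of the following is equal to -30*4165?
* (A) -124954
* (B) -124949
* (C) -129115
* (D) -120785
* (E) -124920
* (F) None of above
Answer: F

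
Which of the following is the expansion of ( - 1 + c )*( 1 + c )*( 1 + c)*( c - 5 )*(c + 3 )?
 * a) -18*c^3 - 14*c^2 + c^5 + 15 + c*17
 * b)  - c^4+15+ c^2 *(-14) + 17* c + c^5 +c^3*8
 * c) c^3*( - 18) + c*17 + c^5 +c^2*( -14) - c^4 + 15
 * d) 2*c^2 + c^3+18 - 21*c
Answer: c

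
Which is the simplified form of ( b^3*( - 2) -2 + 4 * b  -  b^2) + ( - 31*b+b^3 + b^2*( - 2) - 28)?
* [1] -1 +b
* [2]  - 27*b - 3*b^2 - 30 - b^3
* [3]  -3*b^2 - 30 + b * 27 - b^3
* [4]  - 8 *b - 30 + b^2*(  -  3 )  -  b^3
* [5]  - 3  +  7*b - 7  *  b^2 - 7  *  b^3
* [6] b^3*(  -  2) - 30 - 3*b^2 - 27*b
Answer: 2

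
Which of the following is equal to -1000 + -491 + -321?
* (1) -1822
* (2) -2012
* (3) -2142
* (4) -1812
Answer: 4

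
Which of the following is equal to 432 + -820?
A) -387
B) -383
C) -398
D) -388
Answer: D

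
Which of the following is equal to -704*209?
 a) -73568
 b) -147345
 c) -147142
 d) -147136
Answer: d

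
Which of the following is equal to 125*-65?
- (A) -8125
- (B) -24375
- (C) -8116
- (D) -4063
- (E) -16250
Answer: A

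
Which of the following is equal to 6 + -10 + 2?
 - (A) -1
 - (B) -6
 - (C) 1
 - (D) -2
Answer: D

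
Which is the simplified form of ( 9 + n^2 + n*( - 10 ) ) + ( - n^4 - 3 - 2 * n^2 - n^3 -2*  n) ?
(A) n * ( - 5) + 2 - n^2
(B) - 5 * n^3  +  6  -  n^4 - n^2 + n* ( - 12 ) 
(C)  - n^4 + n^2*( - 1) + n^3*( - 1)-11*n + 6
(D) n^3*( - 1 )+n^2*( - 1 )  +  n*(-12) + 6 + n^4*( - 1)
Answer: D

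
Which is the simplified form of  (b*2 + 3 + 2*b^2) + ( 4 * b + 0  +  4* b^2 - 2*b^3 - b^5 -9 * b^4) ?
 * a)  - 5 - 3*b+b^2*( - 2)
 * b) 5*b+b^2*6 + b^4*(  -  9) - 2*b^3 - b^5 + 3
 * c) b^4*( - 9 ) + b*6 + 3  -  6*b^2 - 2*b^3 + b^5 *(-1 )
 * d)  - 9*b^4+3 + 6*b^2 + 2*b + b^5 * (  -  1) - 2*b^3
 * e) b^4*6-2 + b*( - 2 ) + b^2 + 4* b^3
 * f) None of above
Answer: f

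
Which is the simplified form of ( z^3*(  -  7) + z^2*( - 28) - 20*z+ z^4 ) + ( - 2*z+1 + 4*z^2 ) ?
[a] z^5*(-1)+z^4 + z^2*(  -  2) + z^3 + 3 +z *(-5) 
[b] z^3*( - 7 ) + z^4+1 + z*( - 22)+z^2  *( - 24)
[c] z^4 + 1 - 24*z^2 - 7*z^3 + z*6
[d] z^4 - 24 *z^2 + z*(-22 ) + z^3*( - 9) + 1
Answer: b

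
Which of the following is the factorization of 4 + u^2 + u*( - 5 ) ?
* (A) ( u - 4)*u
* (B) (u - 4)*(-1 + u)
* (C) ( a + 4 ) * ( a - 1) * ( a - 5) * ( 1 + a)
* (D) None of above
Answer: B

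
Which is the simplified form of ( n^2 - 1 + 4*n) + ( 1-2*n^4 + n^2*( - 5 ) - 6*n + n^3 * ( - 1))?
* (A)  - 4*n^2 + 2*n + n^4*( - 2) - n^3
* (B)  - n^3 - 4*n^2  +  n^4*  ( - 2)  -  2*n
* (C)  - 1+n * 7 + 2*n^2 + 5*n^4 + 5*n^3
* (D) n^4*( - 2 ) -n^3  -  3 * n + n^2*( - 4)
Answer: B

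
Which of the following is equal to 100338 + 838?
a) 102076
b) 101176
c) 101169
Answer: b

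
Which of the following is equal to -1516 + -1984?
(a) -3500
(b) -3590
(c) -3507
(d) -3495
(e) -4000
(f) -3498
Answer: a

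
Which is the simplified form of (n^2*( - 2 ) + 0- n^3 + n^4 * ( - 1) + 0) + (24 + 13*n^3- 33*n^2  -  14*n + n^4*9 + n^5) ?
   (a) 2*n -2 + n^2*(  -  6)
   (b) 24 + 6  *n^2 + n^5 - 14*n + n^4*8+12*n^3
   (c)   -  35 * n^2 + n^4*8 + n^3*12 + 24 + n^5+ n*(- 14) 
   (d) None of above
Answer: c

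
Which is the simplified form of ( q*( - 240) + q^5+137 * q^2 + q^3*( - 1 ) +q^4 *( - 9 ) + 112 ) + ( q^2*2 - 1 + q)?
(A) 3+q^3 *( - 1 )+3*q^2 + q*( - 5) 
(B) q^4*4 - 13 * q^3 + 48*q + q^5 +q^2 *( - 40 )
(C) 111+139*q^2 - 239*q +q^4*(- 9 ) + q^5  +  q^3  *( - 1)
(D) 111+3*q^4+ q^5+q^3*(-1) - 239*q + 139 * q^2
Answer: C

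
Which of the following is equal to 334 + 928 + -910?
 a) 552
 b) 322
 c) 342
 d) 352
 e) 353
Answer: d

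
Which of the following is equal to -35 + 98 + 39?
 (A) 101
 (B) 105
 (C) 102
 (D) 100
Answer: C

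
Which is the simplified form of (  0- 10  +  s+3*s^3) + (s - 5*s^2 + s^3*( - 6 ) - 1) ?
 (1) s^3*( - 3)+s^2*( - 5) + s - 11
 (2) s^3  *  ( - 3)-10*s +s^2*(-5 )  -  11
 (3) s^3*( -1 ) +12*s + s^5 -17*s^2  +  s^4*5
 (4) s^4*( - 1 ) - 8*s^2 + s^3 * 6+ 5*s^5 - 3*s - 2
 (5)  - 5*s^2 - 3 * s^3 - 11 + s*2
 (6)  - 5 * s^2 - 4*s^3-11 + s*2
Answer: 5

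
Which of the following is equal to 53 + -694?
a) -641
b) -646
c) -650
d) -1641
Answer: a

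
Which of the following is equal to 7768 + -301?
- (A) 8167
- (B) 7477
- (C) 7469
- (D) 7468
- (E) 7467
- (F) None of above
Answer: E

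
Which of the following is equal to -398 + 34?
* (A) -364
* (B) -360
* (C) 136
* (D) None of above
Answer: A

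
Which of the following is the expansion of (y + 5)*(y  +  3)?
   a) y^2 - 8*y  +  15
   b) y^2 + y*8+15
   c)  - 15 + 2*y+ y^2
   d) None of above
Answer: b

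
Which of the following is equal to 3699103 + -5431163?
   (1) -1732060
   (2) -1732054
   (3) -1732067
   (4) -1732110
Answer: 1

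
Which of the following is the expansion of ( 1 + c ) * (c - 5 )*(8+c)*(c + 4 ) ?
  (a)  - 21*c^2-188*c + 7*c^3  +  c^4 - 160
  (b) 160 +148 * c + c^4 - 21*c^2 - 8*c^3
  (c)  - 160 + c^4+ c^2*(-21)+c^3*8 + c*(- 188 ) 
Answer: c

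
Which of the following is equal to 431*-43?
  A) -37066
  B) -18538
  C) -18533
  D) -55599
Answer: C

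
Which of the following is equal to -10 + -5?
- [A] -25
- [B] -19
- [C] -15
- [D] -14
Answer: C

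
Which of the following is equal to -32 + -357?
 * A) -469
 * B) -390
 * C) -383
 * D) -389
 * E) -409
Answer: D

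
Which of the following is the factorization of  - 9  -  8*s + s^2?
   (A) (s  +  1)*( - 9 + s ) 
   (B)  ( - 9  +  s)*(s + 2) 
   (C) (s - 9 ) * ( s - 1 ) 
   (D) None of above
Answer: A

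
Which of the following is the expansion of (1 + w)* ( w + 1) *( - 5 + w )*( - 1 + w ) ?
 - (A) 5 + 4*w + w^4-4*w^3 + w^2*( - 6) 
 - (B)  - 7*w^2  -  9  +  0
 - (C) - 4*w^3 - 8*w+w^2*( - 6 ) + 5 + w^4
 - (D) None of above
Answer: A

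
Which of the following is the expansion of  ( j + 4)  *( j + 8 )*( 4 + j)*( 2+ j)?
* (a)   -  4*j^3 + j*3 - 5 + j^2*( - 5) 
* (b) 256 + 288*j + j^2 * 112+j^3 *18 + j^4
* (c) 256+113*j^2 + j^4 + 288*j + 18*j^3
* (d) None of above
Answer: b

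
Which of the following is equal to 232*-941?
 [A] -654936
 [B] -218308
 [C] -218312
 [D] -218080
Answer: C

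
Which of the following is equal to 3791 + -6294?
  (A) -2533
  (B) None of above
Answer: B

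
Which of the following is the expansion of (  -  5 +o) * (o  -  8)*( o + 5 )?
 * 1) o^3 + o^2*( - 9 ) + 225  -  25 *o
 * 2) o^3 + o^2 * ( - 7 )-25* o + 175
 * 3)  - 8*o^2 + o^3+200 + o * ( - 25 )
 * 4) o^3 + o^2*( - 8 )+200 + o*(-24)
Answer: 3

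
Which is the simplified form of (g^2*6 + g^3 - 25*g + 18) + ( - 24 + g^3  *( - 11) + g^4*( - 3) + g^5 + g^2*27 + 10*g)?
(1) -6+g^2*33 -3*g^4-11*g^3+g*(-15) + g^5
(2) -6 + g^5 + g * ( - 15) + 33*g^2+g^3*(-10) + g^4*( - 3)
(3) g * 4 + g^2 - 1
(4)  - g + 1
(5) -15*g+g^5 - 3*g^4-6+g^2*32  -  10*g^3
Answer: 2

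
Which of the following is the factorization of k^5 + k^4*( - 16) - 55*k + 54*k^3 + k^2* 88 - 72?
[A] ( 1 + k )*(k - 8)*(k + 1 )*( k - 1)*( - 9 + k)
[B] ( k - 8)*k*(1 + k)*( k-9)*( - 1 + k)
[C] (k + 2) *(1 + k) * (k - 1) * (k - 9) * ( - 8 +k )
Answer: A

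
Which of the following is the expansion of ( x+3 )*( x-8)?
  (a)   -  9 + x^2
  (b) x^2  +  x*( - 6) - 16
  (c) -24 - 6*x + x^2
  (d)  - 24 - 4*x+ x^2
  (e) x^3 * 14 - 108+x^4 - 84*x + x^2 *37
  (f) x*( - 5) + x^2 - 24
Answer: f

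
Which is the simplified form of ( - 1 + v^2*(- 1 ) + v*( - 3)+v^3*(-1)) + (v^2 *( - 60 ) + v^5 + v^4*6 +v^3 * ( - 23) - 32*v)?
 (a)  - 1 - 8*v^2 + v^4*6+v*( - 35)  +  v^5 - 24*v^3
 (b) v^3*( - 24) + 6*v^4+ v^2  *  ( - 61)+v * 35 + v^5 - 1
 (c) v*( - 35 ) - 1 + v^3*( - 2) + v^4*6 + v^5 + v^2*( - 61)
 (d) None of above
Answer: d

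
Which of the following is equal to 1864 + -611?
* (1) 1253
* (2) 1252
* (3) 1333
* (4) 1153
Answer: 1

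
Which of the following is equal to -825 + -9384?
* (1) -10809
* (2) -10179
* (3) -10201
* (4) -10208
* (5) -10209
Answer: 5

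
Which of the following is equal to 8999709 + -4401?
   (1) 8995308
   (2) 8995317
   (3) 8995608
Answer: 1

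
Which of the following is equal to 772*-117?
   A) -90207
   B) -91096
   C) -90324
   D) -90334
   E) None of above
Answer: C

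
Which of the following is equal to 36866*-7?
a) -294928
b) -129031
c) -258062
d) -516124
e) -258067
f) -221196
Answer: c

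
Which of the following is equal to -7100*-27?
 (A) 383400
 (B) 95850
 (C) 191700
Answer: C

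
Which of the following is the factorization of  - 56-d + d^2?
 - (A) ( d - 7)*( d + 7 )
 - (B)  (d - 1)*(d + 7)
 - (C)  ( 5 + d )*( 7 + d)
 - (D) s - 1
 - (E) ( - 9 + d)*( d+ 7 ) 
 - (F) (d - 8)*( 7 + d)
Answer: F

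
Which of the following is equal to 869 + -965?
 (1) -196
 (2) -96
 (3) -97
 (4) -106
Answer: 2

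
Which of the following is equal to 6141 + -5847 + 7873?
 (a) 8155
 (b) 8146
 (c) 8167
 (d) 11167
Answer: c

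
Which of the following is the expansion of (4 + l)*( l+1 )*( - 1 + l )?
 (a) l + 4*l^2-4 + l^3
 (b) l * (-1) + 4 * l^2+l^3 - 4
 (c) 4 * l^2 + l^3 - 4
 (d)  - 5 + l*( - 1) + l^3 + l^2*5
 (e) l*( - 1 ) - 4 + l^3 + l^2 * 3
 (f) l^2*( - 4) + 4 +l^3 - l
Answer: b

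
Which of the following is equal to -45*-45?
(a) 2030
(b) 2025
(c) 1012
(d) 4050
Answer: b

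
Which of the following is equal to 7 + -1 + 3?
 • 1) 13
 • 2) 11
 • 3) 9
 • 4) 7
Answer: 3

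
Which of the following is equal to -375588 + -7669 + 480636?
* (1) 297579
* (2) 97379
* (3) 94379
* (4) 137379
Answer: 2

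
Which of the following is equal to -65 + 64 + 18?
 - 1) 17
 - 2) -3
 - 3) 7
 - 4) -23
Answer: 1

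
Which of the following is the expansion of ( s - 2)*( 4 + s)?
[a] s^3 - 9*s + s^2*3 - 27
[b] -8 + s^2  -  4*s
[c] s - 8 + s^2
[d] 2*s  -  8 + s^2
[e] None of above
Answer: d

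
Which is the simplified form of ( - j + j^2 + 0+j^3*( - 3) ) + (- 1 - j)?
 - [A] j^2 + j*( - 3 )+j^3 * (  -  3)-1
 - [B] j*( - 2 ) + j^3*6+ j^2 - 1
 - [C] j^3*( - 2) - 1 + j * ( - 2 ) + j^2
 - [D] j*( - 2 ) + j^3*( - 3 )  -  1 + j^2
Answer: D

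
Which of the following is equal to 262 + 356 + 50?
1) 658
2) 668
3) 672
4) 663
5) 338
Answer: 2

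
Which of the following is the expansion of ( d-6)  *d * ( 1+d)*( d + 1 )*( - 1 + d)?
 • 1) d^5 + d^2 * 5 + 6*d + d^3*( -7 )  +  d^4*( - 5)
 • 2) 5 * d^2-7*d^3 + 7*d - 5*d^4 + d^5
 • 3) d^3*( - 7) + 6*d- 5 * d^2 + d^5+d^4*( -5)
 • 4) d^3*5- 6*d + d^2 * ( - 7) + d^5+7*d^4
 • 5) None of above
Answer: 1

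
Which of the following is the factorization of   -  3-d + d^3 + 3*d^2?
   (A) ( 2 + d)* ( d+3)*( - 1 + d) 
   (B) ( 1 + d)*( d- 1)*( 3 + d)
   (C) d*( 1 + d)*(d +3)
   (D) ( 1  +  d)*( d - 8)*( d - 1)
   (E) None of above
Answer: B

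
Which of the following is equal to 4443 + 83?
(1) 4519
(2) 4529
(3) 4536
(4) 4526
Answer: 4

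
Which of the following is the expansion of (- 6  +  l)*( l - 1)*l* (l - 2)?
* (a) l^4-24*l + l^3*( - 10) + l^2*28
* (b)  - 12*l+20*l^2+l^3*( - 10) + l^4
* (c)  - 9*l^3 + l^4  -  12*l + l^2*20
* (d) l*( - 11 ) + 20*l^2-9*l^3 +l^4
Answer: c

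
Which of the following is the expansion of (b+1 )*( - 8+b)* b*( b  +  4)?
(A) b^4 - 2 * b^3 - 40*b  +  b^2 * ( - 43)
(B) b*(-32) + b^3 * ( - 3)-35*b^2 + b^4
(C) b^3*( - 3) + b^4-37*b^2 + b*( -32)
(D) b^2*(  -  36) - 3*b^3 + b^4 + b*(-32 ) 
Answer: D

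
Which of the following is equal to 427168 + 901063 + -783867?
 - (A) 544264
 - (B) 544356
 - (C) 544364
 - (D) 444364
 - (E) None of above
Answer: C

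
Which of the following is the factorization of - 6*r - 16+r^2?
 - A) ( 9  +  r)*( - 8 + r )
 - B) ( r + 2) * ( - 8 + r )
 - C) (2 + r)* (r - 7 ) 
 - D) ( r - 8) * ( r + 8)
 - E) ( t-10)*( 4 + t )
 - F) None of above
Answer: B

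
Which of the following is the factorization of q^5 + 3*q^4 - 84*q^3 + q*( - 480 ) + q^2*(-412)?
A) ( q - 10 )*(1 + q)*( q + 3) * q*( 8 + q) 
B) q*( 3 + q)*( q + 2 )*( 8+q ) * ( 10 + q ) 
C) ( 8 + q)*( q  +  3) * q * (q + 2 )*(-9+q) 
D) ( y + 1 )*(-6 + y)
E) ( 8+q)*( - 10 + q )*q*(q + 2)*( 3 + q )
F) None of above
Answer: E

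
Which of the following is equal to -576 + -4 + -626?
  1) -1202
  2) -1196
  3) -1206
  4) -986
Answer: 3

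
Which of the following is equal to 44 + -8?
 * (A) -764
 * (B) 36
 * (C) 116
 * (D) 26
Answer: B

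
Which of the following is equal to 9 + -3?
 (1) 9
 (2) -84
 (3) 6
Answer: 3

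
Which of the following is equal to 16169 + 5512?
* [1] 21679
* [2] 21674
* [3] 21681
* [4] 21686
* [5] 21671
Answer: 3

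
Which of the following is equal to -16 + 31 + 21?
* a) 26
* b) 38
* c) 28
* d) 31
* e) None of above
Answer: e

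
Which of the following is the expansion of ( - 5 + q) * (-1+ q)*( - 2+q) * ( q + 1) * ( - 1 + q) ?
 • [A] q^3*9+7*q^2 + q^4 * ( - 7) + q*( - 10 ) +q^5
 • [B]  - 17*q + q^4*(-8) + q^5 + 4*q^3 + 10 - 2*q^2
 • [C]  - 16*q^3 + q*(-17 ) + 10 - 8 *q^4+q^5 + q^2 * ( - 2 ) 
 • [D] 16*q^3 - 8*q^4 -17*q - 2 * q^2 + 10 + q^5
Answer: D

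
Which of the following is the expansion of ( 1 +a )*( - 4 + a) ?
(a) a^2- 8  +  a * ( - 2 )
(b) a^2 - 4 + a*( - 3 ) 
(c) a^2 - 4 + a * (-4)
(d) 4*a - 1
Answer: b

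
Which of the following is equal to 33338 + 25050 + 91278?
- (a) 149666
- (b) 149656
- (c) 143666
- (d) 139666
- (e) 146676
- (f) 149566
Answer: a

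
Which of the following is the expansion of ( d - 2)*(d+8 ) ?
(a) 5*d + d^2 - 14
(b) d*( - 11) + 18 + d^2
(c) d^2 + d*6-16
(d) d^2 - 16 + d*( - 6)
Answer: c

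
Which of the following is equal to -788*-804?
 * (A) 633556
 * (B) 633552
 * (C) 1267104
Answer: B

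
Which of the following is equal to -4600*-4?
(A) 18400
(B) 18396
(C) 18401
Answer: A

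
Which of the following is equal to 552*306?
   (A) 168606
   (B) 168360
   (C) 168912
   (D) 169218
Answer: C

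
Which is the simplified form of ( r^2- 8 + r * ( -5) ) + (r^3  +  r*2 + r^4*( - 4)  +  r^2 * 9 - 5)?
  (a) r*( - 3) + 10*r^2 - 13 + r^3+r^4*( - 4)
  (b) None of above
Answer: a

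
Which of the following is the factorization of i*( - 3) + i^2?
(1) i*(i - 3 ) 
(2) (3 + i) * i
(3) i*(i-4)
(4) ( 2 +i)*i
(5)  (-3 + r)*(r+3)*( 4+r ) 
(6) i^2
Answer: 1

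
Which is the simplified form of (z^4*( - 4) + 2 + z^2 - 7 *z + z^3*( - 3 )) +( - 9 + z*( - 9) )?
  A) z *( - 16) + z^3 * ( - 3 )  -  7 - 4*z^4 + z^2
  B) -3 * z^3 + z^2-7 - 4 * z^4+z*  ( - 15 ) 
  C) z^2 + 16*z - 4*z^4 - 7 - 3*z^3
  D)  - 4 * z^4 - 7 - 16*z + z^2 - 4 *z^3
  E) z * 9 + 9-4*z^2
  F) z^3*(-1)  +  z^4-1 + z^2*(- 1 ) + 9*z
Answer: A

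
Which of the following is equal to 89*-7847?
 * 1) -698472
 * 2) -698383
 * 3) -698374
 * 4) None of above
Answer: 2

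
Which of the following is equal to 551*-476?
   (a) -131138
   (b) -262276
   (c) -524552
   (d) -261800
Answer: b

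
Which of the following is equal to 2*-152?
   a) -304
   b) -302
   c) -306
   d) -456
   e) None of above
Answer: a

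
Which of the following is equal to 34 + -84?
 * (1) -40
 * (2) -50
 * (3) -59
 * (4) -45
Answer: 2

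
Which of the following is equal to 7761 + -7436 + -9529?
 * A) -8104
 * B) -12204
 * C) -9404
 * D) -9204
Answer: D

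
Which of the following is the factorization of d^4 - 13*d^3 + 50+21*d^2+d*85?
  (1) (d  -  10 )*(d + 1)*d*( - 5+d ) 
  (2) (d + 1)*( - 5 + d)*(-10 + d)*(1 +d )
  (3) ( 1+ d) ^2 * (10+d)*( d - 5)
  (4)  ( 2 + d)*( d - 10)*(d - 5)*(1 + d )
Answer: 2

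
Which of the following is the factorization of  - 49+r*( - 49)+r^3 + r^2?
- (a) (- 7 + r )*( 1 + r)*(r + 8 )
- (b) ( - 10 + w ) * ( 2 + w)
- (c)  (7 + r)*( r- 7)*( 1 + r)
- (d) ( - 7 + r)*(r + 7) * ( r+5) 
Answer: c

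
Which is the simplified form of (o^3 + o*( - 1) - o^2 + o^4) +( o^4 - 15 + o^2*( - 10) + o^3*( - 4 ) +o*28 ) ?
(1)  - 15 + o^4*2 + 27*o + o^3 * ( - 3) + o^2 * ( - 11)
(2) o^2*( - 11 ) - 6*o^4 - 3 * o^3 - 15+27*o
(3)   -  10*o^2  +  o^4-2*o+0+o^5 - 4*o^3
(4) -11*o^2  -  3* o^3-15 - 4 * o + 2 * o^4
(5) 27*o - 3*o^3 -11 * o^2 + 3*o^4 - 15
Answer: 1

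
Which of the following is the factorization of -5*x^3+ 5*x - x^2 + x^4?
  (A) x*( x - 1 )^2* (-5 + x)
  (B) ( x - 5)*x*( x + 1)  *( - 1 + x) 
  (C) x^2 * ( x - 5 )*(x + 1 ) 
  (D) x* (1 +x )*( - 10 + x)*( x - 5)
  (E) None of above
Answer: B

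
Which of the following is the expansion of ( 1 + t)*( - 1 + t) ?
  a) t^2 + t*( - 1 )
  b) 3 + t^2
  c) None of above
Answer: c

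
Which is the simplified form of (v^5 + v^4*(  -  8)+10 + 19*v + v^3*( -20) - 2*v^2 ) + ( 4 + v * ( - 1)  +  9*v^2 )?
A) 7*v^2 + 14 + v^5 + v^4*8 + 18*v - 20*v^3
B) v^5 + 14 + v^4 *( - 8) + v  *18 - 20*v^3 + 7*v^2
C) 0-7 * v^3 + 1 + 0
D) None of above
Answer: B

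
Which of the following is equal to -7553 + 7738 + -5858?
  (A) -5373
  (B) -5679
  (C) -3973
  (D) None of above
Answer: D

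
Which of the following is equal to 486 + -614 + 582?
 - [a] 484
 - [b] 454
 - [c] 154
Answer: b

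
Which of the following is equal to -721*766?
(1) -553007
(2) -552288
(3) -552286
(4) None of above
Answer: 3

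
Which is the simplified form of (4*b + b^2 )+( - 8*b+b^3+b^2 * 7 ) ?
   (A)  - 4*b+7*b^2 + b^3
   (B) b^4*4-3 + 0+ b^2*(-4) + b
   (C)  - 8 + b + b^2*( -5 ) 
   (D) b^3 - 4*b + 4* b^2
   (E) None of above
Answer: E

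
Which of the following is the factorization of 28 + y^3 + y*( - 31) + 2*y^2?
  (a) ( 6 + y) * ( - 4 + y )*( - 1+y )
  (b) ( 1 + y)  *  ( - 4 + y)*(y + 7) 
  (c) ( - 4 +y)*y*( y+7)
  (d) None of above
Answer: d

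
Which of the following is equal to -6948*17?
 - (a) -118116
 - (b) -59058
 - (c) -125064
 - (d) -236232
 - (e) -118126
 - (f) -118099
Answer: a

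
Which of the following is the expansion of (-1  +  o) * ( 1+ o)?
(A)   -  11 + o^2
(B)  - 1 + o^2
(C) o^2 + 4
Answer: B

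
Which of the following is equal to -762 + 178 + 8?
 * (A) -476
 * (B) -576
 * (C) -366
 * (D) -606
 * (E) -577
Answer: B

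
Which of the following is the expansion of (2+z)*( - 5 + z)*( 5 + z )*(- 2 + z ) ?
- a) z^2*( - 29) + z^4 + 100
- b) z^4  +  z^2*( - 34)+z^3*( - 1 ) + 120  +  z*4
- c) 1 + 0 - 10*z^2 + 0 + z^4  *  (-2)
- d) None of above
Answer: a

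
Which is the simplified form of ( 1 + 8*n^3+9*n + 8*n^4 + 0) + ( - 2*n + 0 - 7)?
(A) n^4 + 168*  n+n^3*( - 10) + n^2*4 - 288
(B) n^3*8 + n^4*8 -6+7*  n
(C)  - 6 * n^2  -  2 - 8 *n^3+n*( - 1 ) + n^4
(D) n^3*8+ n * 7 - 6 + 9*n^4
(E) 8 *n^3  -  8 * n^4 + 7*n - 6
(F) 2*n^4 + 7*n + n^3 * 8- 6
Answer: B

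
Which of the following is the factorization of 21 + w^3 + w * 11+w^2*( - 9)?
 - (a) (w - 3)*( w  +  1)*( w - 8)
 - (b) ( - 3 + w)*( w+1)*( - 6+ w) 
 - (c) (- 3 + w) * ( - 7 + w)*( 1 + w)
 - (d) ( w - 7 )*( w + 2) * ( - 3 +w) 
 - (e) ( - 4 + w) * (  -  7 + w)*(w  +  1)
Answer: c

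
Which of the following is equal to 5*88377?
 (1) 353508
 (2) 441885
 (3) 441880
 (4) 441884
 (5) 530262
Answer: 2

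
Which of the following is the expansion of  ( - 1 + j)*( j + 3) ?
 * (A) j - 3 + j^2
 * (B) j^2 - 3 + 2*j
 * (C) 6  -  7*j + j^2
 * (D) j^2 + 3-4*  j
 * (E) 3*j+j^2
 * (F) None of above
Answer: B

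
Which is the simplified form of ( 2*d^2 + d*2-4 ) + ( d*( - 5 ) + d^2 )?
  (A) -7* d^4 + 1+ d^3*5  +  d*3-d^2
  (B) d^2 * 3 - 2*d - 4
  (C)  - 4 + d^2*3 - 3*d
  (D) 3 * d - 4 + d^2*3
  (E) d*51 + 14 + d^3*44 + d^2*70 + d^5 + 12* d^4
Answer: C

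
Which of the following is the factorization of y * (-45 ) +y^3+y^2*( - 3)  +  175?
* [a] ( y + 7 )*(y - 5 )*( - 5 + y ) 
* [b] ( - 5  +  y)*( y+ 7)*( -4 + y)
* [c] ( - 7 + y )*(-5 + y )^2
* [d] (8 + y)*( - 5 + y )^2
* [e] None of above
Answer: a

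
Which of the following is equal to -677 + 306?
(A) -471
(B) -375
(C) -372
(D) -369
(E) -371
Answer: E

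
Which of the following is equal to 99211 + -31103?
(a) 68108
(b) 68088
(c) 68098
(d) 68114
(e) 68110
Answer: a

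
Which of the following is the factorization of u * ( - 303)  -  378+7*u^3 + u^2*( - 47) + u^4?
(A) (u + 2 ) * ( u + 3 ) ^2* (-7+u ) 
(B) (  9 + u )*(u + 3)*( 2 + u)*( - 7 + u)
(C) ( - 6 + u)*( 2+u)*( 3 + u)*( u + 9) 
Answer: B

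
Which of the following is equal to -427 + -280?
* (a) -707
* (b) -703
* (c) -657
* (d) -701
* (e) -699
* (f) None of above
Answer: a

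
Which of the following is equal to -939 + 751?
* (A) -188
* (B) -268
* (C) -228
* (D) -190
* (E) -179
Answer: A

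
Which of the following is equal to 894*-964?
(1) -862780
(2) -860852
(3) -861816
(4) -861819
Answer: 3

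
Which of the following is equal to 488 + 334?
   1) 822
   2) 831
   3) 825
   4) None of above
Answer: 1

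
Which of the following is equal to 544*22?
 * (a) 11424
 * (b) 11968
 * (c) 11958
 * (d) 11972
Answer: b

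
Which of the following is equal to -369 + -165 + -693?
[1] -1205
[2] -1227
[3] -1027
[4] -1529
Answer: 2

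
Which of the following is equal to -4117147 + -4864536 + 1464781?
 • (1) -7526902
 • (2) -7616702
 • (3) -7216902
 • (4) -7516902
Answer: 4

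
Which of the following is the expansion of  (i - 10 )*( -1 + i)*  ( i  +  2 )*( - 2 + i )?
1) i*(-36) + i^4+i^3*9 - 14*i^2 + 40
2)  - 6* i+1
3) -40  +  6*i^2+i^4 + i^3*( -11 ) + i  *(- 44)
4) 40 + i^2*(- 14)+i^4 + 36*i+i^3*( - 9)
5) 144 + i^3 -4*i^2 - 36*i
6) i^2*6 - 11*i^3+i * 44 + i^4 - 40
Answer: 6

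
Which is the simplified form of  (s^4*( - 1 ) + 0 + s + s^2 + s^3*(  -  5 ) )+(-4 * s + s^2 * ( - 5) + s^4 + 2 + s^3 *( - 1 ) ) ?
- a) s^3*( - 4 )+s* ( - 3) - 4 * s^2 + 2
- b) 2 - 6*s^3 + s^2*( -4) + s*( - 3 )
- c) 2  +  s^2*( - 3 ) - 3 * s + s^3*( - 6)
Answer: b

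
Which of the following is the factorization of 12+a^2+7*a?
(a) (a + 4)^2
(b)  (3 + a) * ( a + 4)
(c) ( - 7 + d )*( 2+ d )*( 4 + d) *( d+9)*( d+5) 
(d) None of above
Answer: b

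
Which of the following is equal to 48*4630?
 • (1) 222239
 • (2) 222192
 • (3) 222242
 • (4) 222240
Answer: 4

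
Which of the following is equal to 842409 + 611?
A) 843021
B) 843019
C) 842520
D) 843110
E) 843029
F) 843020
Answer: F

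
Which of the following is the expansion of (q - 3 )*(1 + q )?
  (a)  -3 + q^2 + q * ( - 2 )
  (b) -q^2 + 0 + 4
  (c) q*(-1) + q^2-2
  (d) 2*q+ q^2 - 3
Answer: a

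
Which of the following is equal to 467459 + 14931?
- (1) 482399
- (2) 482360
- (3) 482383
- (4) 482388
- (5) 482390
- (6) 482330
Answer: 5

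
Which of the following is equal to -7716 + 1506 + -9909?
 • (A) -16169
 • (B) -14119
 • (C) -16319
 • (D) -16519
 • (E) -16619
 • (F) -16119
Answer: F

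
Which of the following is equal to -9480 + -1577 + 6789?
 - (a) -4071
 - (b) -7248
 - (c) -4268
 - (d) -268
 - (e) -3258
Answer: c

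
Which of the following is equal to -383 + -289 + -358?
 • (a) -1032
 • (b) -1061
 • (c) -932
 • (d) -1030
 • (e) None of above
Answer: d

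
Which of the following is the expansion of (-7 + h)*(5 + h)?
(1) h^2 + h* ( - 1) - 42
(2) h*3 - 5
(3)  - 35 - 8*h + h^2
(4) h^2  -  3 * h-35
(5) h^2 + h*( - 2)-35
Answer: 5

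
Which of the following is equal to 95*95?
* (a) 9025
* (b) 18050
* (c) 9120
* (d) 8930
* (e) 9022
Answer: a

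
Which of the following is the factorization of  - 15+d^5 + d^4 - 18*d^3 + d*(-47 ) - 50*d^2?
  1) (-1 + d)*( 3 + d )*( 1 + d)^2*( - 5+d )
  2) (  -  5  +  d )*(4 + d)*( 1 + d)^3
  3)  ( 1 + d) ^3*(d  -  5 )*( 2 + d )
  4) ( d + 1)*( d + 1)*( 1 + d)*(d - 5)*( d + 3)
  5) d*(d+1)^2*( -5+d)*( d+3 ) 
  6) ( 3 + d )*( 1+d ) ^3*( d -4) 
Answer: 4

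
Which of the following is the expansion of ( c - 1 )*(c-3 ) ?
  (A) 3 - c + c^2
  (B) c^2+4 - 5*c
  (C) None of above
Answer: C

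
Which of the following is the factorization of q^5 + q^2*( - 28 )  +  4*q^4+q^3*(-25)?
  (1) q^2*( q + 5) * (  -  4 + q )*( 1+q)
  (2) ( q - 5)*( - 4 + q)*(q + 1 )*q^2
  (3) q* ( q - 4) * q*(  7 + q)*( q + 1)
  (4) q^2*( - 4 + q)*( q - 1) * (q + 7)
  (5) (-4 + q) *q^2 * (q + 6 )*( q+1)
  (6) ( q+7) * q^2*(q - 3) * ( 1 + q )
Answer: 3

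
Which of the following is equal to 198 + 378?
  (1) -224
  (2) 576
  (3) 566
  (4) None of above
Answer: 2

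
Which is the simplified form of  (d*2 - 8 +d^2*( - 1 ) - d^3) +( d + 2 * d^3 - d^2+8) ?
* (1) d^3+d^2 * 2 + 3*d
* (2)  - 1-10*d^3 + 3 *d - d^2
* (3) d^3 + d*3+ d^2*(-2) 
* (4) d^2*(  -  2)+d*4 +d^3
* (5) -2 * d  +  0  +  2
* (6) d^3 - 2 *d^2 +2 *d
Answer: 3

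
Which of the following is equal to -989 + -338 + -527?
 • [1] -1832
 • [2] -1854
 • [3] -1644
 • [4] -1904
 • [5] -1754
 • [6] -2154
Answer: 2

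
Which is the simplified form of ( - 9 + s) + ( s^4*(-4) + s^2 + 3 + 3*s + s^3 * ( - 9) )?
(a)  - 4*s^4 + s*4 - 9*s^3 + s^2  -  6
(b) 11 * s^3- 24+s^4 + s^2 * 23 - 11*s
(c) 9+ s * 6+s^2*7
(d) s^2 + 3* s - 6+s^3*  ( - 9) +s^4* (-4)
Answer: a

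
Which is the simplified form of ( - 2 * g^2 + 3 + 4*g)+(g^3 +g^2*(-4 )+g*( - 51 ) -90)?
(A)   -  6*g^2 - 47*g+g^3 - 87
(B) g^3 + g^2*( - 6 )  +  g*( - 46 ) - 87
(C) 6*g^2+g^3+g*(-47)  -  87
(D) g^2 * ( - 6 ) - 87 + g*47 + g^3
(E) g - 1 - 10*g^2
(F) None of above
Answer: A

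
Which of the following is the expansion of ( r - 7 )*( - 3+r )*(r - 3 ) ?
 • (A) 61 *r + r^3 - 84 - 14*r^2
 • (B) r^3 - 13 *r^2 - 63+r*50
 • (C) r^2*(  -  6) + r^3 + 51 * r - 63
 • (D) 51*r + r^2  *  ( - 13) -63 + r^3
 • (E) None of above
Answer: D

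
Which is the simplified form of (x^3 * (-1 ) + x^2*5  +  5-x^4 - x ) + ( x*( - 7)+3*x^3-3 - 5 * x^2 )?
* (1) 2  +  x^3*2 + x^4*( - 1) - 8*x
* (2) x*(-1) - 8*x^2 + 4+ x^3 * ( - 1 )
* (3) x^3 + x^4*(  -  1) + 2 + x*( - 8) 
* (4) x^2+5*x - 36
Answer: 1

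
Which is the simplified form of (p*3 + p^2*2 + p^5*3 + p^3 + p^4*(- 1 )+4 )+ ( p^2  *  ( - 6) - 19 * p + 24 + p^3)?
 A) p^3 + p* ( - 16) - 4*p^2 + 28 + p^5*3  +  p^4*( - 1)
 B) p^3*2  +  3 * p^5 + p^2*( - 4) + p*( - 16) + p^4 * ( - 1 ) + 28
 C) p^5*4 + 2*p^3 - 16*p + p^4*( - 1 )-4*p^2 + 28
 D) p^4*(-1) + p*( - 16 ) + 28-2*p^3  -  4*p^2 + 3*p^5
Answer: B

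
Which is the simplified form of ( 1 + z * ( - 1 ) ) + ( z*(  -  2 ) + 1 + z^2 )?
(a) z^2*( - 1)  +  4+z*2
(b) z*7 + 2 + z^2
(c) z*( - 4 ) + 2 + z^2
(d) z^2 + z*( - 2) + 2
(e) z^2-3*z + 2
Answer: e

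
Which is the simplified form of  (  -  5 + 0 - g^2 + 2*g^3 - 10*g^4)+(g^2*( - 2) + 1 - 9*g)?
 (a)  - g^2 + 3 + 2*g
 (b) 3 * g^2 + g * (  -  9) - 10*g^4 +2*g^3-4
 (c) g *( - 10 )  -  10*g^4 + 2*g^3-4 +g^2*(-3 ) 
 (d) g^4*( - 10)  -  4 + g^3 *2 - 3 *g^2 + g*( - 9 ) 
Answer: d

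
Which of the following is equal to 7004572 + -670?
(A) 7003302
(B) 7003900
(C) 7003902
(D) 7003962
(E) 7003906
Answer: C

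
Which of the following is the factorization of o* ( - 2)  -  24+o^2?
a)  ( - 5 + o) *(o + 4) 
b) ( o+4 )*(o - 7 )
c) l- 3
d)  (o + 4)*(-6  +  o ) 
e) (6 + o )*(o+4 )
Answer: d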